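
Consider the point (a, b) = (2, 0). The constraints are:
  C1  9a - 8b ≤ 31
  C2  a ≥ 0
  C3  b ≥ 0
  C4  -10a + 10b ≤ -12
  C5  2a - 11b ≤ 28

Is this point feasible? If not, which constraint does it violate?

C1: 18 ≤ 31 ✓
C2: 2 ≥ 0 ✓
C3: 0 ≥ 0 ✓
C4: -20 ≤ -12 ✓
C5: 4 ≤ 28 ✓

feasible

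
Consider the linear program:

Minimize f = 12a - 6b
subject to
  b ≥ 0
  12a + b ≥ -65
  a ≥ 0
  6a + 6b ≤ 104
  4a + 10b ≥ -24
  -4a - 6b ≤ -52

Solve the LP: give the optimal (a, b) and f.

Corner points and f = 12a - 6b:
  (52/3, 0) → f = 208
  (13, 0) → f = 156
  (0, 52/3) → f = -104
  (0, 26/3) → f = -52

a = 0, b = 52/3, minimum f = -104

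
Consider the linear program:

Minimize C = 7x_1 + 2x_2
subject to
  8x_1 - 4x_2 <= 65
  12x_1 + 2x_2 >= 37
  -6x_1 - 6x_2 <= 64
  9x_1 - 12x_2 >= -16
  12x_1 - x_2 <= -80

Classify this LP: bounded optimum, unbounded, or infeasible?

infeasible

The boundaries 8x_1 - 4x_2 = 65 and 12x_1 + 2x_2 = 37 meet at (139/32, -121/16), but that point violates 12x_1 - x_2 ≤ -80. Every candidate vertex is excluded by some other constraint, so the feasible region is empty.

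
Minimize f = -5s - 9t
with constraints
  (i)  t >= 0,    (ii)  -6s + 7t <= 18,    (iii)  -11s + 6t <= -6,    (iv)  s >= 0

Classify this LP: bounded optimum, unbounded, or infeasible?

From the feasible point (6/11, 0), moving in the direction (7, 6) keeps every constraint satisfied while f decreases without bound.

unbounded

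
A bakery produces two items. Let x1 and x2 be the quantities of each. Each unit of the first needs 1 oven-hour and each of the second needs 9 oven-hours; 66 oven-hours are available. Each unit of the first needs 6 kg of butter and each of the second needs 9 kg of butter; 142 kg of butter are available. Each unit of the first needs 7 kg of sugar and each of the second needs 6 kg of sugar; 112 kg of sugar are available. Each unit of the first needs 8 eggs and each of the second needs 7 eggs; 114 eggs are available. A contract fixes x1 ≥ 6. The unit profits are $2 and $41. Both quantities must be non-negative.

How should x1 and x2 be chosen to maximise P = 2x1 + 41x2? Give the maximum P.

x1 = 6, x2 = 20/3, maximum P = 856/3

Vertices and P = 2x1 + 41x2:
  (57/4, 0) → P = 57/2
  (6, 0) → P = 12
  (564/65, 414/65) → P = 18102/65
  (6, 20/3) → P = 856/3

The binding constraints are x1 + 9x2 = 66 and x1 = 6.
Solving simultaneously gives x1 = 6, x2 = 20/3.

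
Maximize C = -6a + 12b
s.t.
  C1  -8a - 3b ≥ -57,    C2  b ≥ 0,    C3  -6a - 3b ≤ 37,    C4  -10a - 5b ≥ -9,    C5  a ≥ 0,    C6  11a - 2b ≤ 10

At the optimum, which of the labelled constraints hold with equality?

Extreme points and C = -6a + 12b:
  (9/10, 0) → C = -27/5
  (0, 0) → C = 0
  (0, 9/5) → C = 108/5

The maximum is at (0, 9/5). Substituting into each constraint, equality holds for C4 and C5; the remaining constraints have slack.

C4 and C5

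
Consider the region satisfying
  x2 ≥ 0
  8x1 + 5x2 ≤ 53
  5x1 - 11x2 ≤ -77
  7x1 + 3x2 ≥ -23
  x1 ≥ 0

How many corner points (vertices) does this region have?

3

Of the 10 pairwise boundary intersections, those satisfying every inequality are:
  (198/113, 881/113)
  (0, 53/5)
  (0, 7)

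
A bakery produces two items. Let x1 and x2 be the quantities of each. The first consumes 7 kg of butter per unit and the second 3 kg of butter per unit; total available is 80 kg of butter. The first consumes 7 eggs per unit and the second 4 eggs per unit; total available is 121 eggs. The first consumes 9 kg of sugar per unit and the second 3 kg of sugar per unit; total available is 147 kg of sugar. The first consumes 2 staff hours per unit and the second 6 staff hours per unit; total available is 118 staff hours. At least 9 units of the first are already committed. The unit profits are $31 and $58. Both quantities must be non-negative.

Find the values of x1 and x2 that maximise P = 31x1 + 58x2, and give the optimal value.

x1 = 9, x2 = 17/3, maximum P = 1823/3

The optimum lies where 7x1 + 3x2 = 80 and x1 = 9.
Solving simultaneously gives x1 = 9, x2 = 17/3.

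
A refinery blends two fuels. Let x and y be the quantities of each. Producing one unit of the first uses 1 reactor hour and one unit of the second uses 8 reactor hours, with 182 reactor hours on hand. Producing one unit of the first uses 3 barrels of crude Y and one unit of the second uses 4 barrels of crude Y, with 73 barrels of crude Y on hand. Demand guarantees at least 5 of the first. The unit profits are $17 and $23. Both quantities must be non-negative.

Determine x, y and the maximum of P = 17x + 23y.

Vertices and P = 17x + 23y:
  (73/3, 0) → P = 1241/3
  (5, 0) → P = 85
  (5, 29/2) → P = 837/2

x = 5, y = 29/2, maximum P = 837/2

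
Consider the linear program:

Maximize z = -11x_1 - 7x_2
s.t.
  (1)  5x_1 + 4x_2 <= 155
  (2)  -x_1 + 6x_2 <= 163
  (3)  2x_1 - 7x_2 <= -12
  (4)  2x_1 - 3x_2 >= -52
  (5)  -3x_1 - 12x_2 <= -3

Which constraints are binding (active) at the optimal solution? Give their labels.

(4) and (5)

Corner points and z = -11x_1 - 7x_2:
  (1037/43, 370/43) → z = -13997/43
  (257/23, 570/23) → z = -6817/23
  (-41/15, 14/15) → z = 353/15
  (-205/11, 54/11) → z = 1877/11

The maximum is at (-205/11, 54/11). Substituting into each constraint, equality holds for (4) and (5); the remaining constraints have slack.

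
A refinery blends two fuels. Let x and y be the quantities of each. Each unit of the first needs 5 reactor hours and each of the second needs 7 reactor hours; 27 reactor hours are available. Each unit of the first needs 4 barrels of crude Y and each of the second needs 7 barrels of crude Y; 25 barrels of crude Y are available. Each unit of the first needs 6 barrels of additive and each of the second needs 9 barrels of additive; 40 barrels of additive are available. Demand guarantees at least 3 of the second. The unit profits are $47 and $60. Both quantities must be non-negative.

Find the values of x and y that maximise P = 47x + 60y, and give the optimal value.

x = 1, y = 3, maximum P = 227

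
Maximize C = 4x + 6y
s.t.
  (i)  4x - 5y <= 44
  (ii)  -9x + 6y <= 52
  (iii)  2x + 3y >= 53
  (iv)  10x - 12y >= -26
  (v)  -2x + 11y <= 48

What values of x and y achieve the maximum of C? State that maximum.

Feasible corners and C = 4x + 6y:
  (397/22, 62/11) → C = 106
  (362/17, 140/17) → C = 2288/17
  (439/28, 101/14) → C = 106

The binding constraints are 4x - 5y = 44 and -2x + 11y = 48.
Solving simultaneously gives x = 362/17, y = 140/17.

x = 362/17, y = 140/17, maximum C = 2288/17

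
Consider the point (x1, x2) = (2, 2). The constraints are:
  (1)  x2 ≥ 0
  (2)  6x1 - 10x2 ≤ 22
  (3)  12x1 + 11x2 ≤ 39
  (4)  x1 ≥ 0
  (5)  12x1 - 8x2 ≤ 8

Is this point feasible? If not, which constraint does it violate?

Constraint (3): 12x1 + 11x2 = 46, which is not ≤ 39. All other constraints are satisfied.

not feasible — violates (3)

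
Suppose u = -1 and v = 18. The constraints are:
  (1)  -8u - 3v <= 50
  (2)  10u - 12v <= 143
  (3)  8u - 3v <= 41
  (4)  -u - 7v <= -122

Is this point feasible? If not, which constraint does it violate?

(1): -46 ≤ 50 ✓
(2): -226 ≤ 143 ✓
(3): -62 ≤ 41 ✓
(4): -125 ≤ -122 ✓

feasible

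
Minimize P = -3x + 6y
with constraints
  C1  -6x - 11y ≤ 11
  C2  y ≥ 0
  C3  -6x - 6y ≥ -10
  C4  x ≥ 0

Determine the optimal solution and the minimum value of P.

Corner points and P = -3x + 6y:
  (5/3, 0) → P = -5
  (0, 0) → P = 0
  (0, 5/3) → P = 10

The optimum lies where y = 0 and -6x - 6y = -10.
Solving simultaneously gives x = 5/3, y = 0.

x = 5/3, y = 0, minimum P = -5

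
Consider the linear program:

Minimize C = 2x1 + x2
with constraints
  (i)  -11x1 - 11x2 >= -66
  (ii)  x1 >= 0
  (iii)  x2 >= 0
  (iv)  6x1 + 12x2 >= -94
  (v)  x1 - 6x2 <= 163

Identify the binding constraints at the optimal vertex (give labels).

(ii) and (iii)

Corner points and C = 2x1 + x2:
  (0, 6) → C = 6
  (6, 0) → C = 12
  (0, 0) → C = 0

The minimum is at (0, 0). Substituting into each constraint, equality holds for (ii) and (iii); the remaining constraints have slack.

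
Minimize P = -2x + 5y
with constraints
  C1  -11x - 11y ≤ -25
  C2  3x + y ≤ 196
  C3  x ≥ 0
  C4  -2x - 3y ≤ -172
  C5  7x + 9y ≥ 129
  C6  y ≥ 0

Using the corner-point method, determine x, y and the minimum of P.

Vertices and P = -2x + 5y:
  (0, 196) → P = 980
  (416/7, 124/7) → P = -212/7
  (0, 172/3) → P = 860/3

x = 416/7, y = 124/7, minimum P = -212/7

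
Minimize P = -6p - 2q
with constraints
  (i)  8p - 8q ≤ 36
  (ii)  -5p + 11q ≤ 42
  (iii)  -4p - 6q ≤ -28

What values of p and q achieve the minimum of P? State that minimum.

p = 61/4, q = 43/4, minimum P = -113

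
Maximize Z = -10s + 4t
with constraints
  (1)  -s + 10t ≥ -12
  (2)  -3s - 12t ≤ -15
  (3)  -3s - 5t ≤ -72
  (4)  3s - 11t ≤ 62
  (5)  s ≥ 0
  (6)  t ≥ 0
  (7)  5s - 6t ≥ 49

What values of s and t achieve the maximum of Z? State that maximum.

s = 677/43, t = 213/43, maximum Z = -5918/43

Vertices and Z = -10s + 4t:
  (156/7, 36/35) → Z = -7656/35
  (488/19, 26/19) → Z = -4776/19
  (677/43, 213/43) → Z = -5918/43
The feasible region is unbounded (it extends along (6, 5), (11, 3)), but Z strictly decreases along every unbounded feasible direction, so there is no improving ray and the maximum is attained at a vertex.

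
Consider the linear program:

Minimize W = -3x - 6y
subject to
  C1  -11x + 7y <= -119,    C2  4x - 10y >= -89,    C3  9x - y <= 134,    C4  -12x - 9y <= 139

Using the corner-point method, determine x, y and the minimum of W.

Feasible corners and W = -3x - 6y:
  (63/4, 31/4) → W = -375/4
  (98/183, -2957/183) → W = 5816/61
  (1067/93, -953/31) → W = 4651/31

The optimum lies where -11x + 7y = -119 and 9x - y = 134.
Solving simultaneously gives x = 63/4, y = 31/4.

x = 63/4, y = 31/4, minimum W = -375/4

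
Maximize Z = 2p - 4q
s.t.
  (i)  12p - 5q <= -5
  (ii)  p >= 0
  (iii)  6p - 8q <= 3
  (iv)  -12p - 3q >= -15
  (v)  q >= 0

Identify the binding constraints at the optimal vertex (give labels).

(i) and (ii)

Vertices and Z = 2p - 4q:
  (0, 1) → Z = -4
  (5/8, 5/2) → Z = -35/4
  (0, 5) → Z = -20

The maximum is at (0, 1). Substituting into each constraint, equality holds for (i) and (ii); the remaining constraints have slack.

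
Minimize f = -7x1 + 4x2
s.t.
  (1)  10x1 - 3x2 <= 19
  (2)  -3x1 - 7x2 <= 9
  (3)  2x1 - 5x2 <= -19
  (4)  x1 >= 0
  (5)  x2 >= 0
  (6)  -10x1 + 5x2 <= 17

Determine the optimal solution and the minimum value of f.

x1 = 38/11, x2 = 57/11, minimum f = -38/11

Extreme points and f = -7x1 + 4x2:
  (38/11, 57/11) → f = -38/11
  (73/10, 18) → f = 209/10
  (1/4, 39/10) → f = 277/20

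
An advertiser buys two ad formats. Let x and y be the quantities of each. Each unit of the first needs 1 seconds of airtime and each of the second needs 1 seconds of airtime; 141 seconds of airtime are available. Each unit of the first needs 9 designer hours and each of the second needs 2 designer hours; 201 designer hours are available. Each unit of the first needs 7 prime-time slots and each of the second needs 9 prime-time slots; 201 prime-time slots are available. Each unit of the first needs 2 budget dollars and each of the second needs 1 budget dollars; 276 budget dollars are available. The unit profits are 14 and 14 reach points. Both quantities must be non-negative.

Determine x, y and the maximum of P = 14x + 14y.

x = 21, y = 6, maximum P = 378

Feasible corners and P = 14x + 14y:
  (0, 0) → P = 0
  (0, 67/3) → P = 938/3
  (67/3, 0) → P = 938/3
  (21, 6) → P = 378

The binding constraints are 9x + 2y = 201 and 7x + 9y = 201.
Solving simultaneously gives x = 21, y = 6.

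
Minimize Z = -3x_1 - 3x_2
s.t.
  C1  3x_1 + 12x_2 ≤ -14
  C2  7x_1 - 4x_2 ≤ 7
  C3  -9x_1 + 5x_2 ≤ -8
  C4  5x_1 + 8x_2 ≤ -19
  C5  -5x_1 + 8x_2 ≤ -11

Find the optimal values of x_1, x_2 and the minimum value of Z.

Feasible corners and Z = -3x_1 - 3x_2:
  (-3, -7) → Z = 30
  (-5/19, -42/19) → Z = 141/19
  (-31/97, -211/97) → Z = 726/97

The binding constraints are 7x_1 - 4x_2 = 7 and 5x_1 + 8x_2 = -19.
Solving simultaneously gives x_1 = -5/19, x_2 = -42/19.

x_1 = -5/19, x_2 = -42/19, minimum Z = 141/19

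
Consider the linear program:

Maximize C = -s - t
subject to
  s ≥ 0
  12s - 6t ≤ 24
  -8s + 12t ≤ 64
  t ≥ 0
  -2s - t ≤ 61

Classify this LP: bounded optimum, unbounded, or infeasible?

Extreme points and C = -s - t:
  (0, 16/3) → C = -16/3
  (0, 0) → C = 0
  (7, 10) → C = -17
  (2, 0) → C = -2
The feasible region has finitely many vertices and no improving ray; the maximum is 0 at (0, 0).

bounded optimum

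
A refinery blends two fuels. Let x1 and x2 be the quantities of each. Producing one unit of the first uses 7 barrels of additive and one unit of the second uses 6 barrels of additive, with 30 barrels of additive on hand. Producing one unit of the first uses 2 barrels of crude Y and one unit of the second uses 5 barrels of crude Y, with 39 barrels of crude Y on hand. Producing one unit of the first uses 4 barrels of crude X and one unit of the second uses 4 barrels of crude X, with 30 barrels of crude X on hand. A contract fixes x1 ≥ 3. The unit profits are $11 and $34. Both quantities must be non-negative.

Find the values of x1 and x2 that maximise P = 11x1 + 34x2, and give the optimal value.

x1 = 3, x2 = 3/2, maximum P = 84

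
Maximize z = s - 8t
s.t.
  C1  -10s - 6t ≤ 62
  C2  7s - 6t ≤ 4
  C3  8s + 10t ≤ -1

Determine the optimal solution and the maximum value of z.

Feasible corners and z = s - 8t:
  (-58/17, -79/17) → z = 574/17
  (-307/26, 243/26) → z = -2251/26
  (17/59, -39/118) → z = 173/59

The optimum lies where -10s - 6t = 62 and 7s - 6t = 4.
Solving simultaneously gives s = -58/17, t = -79/17.

s = -58/17, t = -79/17, maximum z = 574/17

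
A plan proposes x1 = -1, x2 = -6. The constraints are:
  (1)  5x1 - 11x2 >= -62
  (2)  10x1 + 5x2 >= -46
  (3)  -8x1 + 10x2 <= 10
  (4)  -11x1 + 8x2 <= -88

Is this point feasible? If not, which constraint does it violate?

Constraint (4): -11x1 + 8x2 = -37, which is not ≤ -88. All other constraints are satisfied.

not feasible — violates (4)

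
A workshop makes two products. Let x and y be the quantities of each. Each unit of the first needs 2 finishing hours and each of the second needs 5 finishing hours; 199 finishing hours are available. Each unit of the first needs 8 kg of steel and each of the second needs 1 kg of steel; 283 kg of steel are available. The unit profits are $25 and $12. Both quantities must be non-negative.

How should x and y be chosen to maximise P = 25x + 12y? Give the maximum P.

x = 32, y = 27, maximum P = 1124

Feasible corners and P = 25x + 12y:
  (0, 0) → P = 0
  (0, 199/5) → P = 2388/5
  (283/8, 0) → P = 7075/8
  (32, 27) → P = 1124

At the optimal vertex, 2x + 5y = 199 and 8x + y = 283.
Solving simultaneously gives x = 32, y = 27.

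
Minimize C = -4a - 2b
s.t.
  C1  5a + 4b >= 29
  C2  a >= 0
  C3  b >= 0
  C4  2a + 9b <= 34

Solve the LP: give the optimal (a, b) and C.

a = 17, b = 0, minimum C = -68

Feasible corners and C = -4a - 2b:
  (29/5, 0) → C = -116/5
  (125/37, 112/37) → C = -724/37
  (17, 0) → C = -68

The optimum lies where b = 0 and 2a + 9b = 34.
Solving simultaneously gives a = 17, b = 0.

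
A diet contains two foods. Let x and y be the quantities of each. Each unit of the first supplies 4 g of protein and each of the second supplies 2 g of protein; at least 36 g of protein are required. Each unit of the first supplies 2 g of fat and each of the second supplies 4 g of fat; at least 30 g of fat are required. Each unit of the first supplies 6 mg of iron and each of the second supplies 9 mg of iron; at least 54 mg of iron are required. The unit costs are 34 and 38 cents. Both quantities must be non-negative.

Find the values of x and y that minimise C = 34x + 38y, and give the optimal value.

x = 7, y = 4, minimum C = 390

Extreme points and C = 34x + 38y:
  (0, 18) → C = 684
  (15, 0) → C = 510
  (7, 4) → C = 390
The feasible region is unbounded (it extends along (0, 1), (1, 0)), but C strictly increases along every unbounded feasible direction, so there is no improving ray and the minimum is attained at a vertex.

The optimum lies where 4x + 2y = 36 and 2x + 4y = 30.
Solving simultaneously gives x = 7, y = 4.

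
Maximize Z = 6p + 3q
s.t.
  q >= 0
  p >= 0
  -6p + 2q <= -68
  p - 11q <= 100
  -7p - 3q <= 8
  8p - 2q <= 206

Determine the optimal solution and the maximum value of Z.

Corner points and Z = 6p + 3q:
  (34/3, 0) → Z = 68
  (103/4, 0) → Z = 309/2
  (69, 173) → Z = 933

At the optimal vertex, -6p + 2q = -68 and 8p - 2q = 206.
Solving simultaneously gives p = 69, q = 173.

p = 69, q = 173, maximum Z = 933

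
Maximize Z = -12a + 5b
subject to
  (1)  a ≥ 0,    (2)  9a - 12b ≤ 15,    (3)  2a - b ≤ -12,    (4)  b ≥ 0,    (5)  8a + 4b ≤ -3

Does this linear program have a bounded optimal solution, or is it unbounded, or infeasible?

The boundaries a = 0 and 2a - b = -12 meet at (0, 12), but that point violates 8a + 4b ≤ -3. Every candidate vertex is excluded by some other constraint, so the feasible region is empty.

infeasible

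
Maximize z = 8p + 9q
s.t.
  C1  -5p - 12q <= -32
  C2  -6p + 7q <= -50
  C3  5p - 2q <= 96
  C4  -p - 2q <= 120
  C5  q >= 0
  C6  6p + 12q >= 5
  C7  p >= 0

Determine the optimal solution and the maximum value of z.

Vertices and z = 8p + 9q:
  (572/23, 326/23) → z = 7510/23
  (25/3, 0) → z = 200/3
  (96/5, 0) → z = 768/5

At the optimal vertex, -6p + 7q = -50 and 5p - 2q = 96.
Solving simultaneously gives p = 572/23, q = 326/23.

p = 572/23, q = 326/23, maximum z = 7510/23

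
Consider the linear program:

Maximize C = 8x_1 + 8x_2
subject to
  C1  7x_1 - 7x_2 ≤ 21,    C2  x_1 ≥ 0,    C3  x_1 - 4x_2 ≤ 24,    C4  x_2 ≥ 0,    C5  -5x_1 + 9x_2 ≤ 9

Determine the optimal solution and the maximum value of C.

Extreme points and C = 8x_1 + 8x_2:
  (3, 0) → C = 24
  (9, 6) → C = 120
  (0, 0) → C = 0
  (0, 1) → C = 8

The binding constraints are 7x_1 - 7x_2 = 21 and -5x_1 + 9x_2 = 9.
Solving simultaneously gives x_1 = 9, x_2 = 6.

x_1 = 9, x_2 = 6, maximum C = 120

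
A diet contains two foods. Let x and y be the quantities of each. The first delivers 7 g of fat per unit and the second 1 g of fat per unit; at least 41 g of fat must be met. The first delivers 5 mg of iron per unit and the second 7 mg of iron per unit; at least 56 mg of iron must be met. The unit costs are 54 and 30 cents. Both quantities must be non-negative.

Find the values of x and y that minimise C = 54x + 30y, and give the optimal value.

x = 21/4, y = 17/4, minimum C = 411

Extreme points and C = 54x + 30y:
  (0, 41) → C = 1230
  (56/5, 0) → C = 3024/5
  (21/4, 17/4) → C = 411
The feasible region is unbounded (it extends along (0, 1), (1, 0)), but C strictly increases along every unbounded feasible direction, so there is no improving ray and the minimum is attained at a vertex.

The optimum lies where 7x + y = 41 and 5x + 7y = 56.
Solving simultaneously gives x = 21/4, y = 17/4.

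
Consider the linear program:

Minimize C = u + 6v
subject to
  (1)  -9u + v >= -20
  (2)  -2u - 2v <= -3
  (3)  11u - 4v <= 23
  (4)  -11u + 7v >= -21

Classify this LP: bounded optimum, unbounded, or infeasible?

Extreme points and C = u + 6v:
  (119/52, 31/52) → C = 305/52
  (7/4, -1/4) → C = 1/4
The feasible region has finitely many vertices and no improving ray; the minimum is 1/4 at (7/4, -1/4).

bounded optimum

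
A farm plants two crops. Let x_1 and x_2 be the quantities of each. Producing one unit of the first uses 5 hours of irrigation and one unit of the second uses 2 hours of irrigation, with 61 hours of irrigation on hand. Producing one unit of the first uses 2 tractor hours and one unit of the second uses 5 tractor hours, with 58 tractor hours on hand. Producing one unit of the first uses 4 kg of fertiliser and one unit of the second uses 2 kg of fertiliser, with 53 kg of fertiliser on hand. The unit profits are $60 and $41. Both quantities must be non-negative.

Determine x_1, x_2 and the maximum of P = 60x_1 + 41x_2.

x_1 = 9, x_2 = 8, maximum P = 868

Corner points and P = 60x_1 + 41x_2:
  (0, 0) → P = 0
  (0, 58/5) → P = 2378/5
  (61/5, 0) → P = 732
  (9, 8) → P = 868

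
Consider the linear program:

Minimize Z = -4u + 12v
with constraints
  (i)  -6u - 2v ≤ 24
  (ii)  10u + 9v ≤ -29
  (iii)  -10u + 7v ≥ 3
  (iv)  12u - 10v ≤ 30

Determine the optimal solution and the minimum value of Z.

Feasible corners and Z = -4u + 12v:
  (-79/17, 33/17) → Z = 712/17
  (-87/31, -111/31) → Z = -984/31
  (-23/16, -13/8) → Z = -55/4

The optimum lies where -6u - 2v = 24 and -10u + 7v = 3.
Solving simultaneously gives u = -87/31, v = -111/31.

u = -87/31, v = -111/31, minimum Z = -984/31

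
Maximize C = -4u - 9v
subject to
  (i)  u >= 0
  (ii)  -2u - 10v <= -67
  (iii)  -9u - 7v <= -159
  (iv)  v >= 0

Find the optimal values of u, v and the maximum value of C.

u = 59/4, v = 15/4, maximum C = -371/4

Vertices and C = -4u - 9v:
  (0, 159/7) → C = -1431/7
  (59/4, 15/4) → C = -371/4
  (67/2, 0) → C = -134
The feasible region is unbounded (it extends along (0, 1), (1, 0)), but C strictly decreases along every unbounded feasible direction, so there is no improving ray and the maximum is attained at a vertex.

At the optimal vertex, -2u - 10v = -67 and -9u - 7v = -159.
Solving simultaneously gives u = 59/4, v = 15/4.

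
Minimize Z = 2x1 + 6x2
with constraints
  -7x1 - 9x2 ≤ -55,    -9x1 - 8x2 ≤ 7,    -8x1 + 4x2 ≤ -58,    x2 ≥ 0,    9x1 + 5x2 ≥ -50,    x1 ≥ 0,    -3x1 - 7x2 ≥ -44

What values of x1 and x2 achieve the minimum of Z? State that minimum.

x1 = 55/7, x2 = 0, minimum Z = 110/7

The binding constraints are -7x1 - 9x2 = -55 and x2 = 0.
Solving simultaneously gives x1 = 55/7, x2 = 0.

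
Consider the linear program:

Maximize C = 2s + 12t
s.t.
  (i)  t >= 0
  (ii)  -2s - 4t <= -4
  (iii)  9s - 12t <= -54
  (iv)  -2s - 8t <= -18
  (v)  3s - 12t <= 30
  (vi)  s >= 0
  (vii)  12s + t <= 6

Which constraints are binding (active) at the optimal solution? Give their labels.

Feasible corners and C = 2s + 12t:
  (0, 9/2) → C = 54
  (2/17, 78/17) → C = 940/17
  (0, 6) → C = 72

The maximum is at (0, 6). Substituting into each constraint, equality holds for (vi) and (vii); the remaining constraints have slack.

(vi) and (vii)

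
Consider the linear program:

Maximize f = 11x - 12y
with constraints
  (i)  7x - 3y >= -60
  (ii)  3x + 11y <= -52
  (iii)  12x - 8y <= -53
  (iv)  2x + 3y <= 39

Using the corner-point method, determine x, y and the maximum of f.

The binding constraints are 7x - 3y = -60 and 12x - 8y = -53.
Solving simultaneously gives x = -321/20, y = -349/20.

x = -321/20, y = -349/20, maximum f = 657/20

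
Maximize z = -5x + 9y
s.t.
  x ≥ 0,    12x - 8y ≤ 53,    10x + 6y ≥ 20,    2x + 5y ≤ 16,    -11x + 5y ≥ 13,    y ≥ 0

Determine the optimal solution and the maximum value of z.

x = 2/19, y = 60/19, maximum z = 530/19

Extreme points and z = -5x + 9y:
  (2/19, 60/19) → z = 530/19
  (11/58, 175/58) → z = 760/29
  (3/13, 202/65) → z = 1743/65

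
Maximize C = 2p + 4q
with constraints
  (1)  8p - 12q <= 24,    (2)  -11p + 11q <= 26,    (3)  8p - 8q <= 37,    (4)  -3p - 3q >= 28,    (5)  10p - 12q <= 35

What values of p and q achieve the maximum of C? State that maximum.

p = -193/33, q = -115/33, maximum C = -282/11

Feasible corners and C = 2p + 4q:
  (-144/11, -118/11) → C = -760/11
  (-22/5, -74/15) → C = -428/15
  (-193/33, -115/33) → C = -282/11

The binding constraints are -11p + 11q = 26 and -3p - 3q = 28.
Solving simultaneously gives p = -193/33, q = -115/33.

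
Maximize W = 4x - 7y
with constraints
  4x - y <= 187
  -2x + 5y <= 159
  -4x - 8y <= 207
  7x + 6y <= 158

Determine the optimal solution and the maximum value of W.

x = 1289/36, y = -394/9, maximum W = 1349/3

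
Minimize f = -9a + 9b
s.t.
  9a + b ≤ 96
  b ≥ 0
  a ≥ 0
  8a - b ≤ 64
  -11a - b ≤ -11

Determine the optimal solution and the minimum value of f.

Corner points and f = -9a + 9b:
  (0, 96) → f = 864
  (160/17, 192/17) → f = 288/17
  (8, 0) → f = -72
  (1, 0) → f = -9
  (0, 11) → f = 99

The optimum lies where b = 0 and 8a - b = 64.
Solving simultaneously gives a = 8, b = 0.

a = 8, b = 0, minimum f = -72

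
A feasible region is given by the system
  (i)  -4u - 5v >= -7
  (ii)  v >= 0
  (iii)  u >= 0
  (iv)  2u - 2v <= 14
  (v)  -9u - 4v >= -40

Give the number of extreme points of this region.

The feasible vertices (each the meet of two boundaries and inside every other half-plane) are:
  (7/4, 0)
  (0, 7/5)
  (0, 0)

3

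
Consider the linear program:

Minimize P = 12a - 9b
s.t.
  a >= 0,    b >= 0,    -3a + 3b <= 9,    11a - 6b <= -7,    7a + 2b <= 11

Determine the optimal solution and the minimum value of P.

At the optimal vertex, a = 0 and -3a + 3b = 9.
Solving simultaneously gives a = 0, b = 3.

a = 0, b = 3, minimum P = -27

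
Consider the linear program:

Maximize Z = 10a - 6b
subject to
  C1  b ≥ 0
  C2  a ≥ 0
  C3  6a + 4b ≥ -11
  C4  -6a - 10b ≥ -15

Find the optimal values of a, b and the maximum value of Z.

At the optimal vertex, b = 0 and -6a - 10b = -15.
Solving simultaneously gives a = 5/2, b = 0.

a = 5/2, b = 0, maximum Z = 25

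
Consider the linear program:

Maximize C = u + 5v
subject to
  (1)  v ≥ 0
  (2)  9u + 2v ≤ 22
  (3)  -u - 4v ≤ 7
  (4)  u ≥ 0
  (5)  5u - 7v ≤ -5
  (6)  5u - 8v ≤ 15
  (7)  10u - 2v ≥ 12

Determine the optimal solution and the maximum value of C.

Vertices and C = u + 5v:
  (144/73, 155/73) → C = 919/73
  (34/19, 56/19) → C = 314/19
  (47/30, 11/6) → C = 161/15

u = 34/19, v = 56/19, maximum C = 314/19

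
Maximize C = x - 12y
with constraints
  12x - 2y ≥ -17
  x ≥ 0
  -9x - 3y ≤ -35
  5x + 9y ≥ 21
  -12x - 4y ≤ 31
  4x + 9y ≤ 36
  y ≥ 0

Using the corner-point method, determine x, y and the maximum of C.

Feasible corners and C = x - 12y:
  (42/11, 7/33) → C = 14/11
  (3, 8/3) → C = -29
  (21/5, 0) → C = 21/5
  (9, 0) → C = 9

x = 9, y = 0, maximum C = 9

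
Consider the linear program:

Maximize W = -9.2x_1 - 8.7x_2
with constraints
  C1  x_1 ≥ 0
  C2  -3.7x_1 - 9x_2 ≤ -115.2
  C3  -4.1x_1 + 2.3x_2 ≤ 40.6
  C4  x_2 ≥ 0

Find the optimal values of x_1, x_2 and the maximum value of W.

x_1 = 0, x_2 = 12.8, maximum W = -111.36

Vertices and W = -9.2x_1 - 8.7x_2:
  (0, 64/5) → W = -2784/25
  (0, 406/23) → W = -17661/115
  (1152/37, 0) → W = -52992/185
The feasible region is unbounded (it extends along (23, 41), (1, 0)), but W strictly decreases along every unbounded feasible direction, so there is no improving ray and the maximum is attained at a vertex.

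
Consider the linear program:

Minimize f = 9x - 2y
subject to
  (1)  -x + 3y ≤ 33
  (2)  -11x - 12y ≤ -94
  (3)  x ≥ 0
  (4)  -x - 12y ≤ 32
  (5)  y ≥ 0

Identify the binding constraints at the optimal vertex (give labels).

Corner points and f = 9x - 2y:
  (0, 11) → f = -22
  (0, 47/6) → f = -47/3
  (94/11, 0) → f = 846/11
The feasible region is unbounded (it extends along (3, 1), (1, 0)), but f strictly increases along every unbounded feasible direction, so there is no improving ray and the minimum is attained at a vertex.

The minimum is at (0, 11). Substituting into each constraint, equality holds for (1) and (3); the remaining constraints have slack.

(1) and (3)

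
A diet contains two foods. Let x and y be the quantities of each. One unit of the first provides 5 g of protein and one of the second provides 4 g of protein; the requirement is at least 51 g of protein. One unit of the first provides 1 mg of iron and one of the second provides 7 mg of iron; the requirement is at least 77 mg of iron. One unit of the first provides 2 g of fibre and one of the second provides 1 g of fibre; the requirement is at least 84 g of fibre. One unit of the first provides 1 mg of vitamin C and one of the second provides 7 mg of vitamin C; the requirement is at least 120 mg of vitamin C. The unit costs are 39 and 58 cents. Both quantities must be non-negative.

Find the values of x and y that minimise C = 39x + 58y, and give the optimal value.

Feasible corners and C = 39x + 58y:
  (0, 84) → C = 4872
  (120, 0) → C = 4680
  (36, 12) → C = 2100
The feasible region is unbounded (it extends along (0, 1), (1, 0)), but C strictly increases along every unbounded feasible direction, so there is no improving ray and the minimum is attained at a vertex.

The binding constraints are 2x + y = 84 and x + 7y = 120.
Solving simultaneously gives x = 36, y = 12.

x = 36, y = 12, minimum C = 2100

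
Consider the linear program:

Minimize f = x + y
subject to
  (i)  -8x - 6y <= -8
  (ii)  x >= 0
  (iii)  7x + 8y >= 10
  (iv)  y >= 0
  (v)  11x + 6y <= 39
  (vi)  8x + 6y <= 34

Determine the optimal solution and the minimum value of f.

x = 2/11, y = 12/11, minimum f = 14/11

Vertices and f = x + y:
  (0, 4/3) → f = 4/3
  (2/11, 12/11) → f = 14/11
  (0, 17/3) → f = 17/3
  (10/7, 0) → f = 10/7
  (39/11, 0) → f = 39/11
  (5/3, 31/9) → f = 46/9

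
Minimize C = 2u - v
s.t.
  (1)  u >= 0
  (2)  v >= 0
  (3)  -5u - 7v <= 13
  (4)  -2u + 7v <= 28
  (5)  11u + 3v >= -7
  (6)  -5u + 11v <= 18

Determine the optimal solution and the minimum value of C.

u = 0, v = 18/11, minimum C = -18/11

The feasible region is unbounded (it extends along (7, 2), (1, 0)), but C strictly increases along every unbounded feasible direction, so there is no improving ray and the minimum is attained at a vertex.

At the optimal vertex, u = 0 and -5u + 11v = 18.
Solving simultaneously gives u = 0, v = 18/11.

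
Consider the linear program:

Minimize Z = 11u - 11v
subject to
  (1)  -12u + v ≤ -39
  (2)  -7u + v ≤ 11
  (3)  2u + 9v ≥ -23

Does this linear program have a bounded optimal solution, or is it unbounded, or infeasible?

unbounded

From the feasible point (10, 81), moving in the direction (1, 7) keeps every constraint satisfied while Z decreases without bound.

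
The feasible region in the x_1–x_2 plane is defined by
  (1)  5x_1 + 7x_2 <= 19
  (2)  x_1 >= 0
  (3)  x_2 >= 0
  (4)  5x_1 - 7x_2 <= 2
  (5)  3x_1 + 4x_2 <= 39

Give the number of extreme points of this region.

4

Of the 10 pairwise boundary intersections, those satisfying every inequality are:
  (0, 19/7)
  (21/10, 17/14)
  (0, 0)
  (2/5, 0)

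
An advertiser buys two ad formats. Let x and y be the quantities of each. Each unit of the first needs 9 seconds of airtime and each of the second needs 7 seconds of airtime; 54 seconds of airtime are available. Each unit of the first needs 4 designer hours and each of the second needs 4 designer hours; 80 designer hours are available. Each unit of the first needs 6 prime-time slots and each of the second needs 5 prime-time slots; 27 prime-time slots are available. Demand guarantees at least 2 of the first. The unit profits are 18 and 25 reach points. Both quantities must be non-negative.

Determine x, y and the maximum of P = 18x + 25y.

x = 2, y = 3, maximum P = 111

Vertices and P = 18x + 25y:
  (9/2, 0) → P = 81
  (2, 0) → P = 36
  (2, 3) → P = 111

The optimum lies where 6x + 5y = 27 and x = 2.
Solving simultaneously gives x = 2, y = 3.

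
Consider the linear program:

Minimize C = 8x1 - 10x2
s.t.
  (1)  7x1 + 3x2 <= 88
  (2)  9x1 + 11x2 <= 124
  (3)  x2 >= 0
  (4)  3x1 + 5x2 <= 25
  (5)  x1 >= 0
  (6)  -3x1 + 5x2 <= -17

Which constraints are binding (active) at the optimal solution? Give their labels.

Corner points and C = 8x1 - 10x2:
  (25/3, 0) → C = 200/3
  (17/3, 0) → C = 136/3
  (7, 4/5) → C = 48

The minimum is at (17/3, 0). Substituting into each constraint, equality holds for (3) and (6); the remaining constraints have slack.

(3) and (6)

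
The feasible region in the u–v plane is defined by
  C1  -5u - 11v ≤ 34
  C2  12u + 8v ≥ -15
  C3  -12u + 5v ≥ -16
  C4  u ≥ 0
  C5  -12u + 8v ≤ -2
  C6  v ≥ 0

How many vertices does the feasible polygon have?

Of the 15 pairwise boundary intersections, those satisfying every inequality are:
  (59/18, 14/3)
  (4/3, 0)
  (1/6, 0)

3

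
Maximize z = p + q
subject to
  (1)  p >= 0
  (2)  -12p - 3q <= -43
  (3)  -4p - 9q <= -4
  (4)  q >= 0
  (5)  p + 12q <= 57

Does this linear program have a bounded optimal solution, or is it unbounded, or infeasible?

bounded optimum

Corner points and z = p + q:
  (43/12, 0) → z = 43/12
  (115/47, 641/141) → z = 986/141
  (57, 0) → z = 57
The feasible region has finitely many vertices and no improving ray; the maximum is 57 at (57, 0).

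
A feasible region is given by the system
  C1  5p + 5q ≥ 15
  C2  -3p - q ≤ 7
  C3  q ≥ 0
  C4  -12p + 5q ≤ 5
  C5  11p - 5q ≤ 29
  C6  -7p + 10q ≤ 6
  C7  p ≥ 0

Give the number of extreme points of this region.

3

Intersecting each pair of boundary lines and keeping only the points that satisfy every inequality leaves:
  (11/4, 1/4)
  (24/17, 27/17)
  (64/15, 269/75)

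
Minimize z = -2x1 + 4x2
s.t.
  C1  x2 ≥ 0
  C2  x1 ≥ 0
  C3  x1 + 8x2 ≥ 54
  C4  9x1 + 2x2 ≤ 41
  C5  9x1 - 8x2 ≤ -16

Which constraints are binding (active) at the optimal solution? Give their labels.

Vertices and z = -2x1 + 4x2:
  (0, 27/4) → z = 27
  (0, 41/2) → z = 82
  (22/7, 89/14) → z = 134/7

The minimum is at (22/7, 89/14). Substituting into each constraint, equality holds for C3 and C4; the remaining constraints have slack.

C3 and C4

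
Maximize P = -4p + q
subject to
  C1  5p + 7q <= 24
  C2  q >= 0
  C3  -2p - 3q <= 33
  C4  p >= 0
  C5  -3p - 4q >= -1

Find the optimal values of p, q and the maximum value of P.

Corner points and P = -4p + q:
  (0, 0) → P = 0
  (1/3, 0) → P = -4/3
  (0, 1/4) → P = 1/4

p = 0, q = 1/4, maximum P = 1/4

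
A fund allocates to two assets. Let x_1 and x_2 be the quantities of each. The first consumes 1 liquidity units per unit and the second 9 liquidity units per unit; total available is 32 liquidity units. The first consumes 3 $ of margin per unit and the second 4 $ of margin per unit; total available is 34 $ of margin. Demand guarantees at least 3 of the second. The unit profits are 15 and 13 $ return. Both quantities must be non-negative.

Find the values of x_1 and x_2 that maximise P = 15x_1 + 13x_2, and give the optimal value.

x_1 = 5, x_2 = 3, maximum P = 114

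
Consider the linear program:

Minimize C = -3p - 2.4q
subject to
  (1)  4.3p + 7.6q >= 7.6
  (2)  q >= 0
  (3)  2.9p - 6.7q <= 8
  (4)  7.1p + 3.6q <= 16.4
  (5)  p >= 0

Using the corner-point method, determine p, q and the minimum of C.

Extreme points and C = -3p - 2.4q:
  (76/43, 0) → C = -228/43
  (0, 1) → C = -12/5
  (164/71, 0) → C = -492/71
  (0, 41/9) → C = -164/15

p = 0, q = 41/9, minimum C = -164/15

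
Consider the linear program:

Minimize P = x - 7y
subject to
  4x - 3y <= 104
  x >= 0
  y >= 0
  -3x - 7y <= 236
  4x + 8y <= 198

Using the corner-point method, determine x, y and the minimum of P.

x = 0, y = 99/4, minimum P = -693/4

Corner points and P = x - 7y:
  (26, 0) → P = 26
  (713/22, 94/11) → P = -603/22
  (0, 0) → P = 0
  (0, 99/4) → P = -693/4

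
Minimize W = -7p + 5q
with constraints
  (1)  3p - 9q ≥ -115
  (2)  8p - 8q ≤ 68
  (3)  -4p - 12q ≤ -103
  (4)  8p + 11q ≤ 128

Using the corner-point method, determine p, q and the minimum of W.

Vertices and W = -7p + 5q:
  (-151/24, 769/72) → W = 877/9
  (-113/105, 1304/105) → W = 2437/35
  (31/4, 6) → W = -97/4

The optimum lies where -4p - 12q = -103 and 8p + 11q = 128.
Solving simultaneously gives p = 31/4, q = 6.

p = 31/4, q = 6, minimum W = -97/4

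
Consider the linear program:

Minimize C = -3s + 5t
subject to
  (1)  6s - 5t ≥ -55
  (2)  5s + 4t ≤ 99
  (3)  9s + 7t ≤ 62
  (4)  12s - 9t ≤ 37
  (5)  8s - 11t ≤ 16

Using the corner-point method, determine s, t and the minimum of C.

s = -685/26, t = -268/13, minimum C = -625/26

Corner points and C = -3s + 5t:
  (-25/29, 289/29) → C = 1520/29
  (-685/26, -268/13) → C = -625/26
  (817/165, 137/55) → C = -12/5
  (263/60, 26/15) → C = -269/60

The optimum lies where 6s - 5t = -55 and 8s - 11t = 16.
Solving simultaneously gives s = -685/26, t = -268/13.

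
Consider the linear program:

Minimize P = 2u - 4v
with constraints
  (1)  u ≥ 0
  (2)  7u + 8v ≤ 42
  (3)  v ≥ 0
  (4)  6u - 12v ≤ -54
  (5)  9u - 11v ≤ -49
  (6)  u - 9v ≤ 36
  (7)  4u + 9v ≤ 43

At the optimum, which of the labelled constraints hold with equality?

Feasible corners and P = 2u - 4v:
  (0, 9/2) → P = -18
  (0, 43/9) → P = -172/9
  (1/7, 32/7) → P = -18
  (32/125, 583/125) → P = -2268/125

The minimum is at (0, 43/9). Substituting into each constraint, equality holds for (1) and (7); the remaining constraints have slack.

(1) and (7)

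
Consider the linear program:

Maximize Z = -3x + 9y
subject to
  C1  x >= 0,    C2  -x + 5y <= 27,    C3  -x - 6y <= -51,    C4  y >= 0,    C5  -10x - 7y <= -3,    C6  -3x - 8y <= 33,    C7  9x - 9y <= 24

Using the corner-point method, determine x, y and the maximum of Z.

x = 93/11, y = 78/11, maximum Z = 423/11

Feasible corners and Z = -3x + 9y:
  (93/11, 78/11) → Z = 423/11
  (121/12, 89/12) → Z = 73/2
  (67/7, 145/21) → Z = 234/7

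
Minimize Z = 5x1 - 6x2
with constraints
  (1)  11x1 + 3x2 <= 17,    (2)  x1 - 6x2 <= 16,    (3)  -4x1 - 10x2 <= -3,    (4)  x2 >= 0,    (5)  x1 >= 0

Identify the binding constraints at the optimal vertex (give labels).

Feasible corners and Z = 5x1 - 6x2:
  (17/11, 0) → Z = 85/11
  (0, 17/3) → Z = -34
  (3/4, 0) → Z = 15/4
  (0, 3/10) → Z = -9/5

The minimum is at (0, 17/3). Substituting into each constraint, equality holds for (1) and (5); the remaining constraints have slack.

(1) and (5)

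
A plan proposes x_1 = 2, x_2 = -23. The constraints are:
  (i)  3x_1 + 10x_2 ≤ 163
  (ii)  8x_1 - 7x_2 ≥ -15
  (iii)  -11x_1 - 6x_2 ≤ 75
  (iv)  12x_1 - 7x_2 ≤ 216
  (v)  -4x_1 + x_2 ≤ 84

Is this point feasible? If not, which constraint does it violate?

not feasible — violates (iii)

Constraint (iii): -11x_1 - 6x_2 = 116, which is not ≤ 75. All other constraints are satisfied.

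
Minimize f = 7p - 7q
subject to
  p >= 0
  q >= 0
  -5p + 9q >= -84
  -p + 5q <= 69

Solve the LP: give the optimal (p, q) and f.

Feasible corners and f = 7p - 7q:
  (0, 0) → f = 0
  (0, 69/5) → f = -483/5
  (84/5, 0) → f = 588/5
  (1041/16, 429/16) → f = 1071/4

p = 0, q = 69/5, minimum f = -483/5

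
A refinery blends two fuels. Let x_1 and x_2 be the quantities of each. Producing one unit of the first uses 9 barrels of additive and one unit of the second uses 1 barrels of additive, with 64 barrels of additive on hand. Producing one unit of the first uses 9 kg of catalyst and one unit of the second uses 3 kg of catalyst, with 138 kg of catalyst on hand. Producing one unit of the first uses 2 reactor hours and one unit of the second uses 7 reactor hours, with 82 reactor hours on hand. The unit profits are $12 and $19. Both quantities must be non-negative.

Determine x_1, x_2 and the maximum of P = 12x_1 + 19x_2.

x_1 = 6, x_2 = 10, maximum P = 262

Extreme points and P = 12x_1 + 19x_2:
  (0, 0) → P = 0
  (0, 82/7) → P = 1558/7
  (64/9, 0) → P = 256/3
  (6, 10) → P = 262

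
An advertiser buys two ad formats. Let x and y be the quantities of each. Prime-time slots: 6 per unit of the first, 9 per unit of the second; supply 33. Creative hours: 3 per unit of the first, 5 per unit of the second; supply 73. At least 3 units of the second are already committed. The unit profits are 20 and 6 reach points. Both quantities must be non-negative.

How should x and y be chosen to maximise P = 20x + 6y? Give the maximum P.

Feasible corners and P = 20x + 6y:
  (0, 11/3) → P = 22
  (0, 3) → P = 18
  (1, 3) → P = 38

The binding constraints are 6x + 9y = 33 and y = 3.
Solving simultaneously gives x = 1, y = 3.

x = 1, y = 3, maximum P = 38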